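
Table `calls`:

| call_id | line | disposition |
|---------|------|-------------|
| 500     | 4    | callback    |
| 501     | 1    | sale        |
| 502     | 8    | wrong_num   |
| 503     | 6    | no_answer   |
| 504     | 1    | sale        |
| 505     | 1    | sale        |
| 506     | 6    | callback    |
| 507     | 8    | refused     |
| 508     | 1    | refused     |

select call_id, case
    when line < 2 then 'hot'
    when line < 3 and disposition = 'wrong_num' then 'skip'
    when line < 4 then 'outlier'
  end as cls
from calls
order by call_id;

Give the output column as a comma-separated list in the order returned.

call_id=500: (no match → NULL) → NULL
call_id=501: line < 2 → hot
call_id=502: (no match → NULL) → NULL
call_id=503: (no match → NULL) → NULL
call_id=504: line < 2 → hot
call_id=505: line < 2 → hot
call_id=506: (no match → NULL) → NULL
call_id=507: (no match → NULL) → NULL
call_id=508: line < 2 → hot

NULL, hot, NULL, NULL, hot, hot, NULL, NULL, hot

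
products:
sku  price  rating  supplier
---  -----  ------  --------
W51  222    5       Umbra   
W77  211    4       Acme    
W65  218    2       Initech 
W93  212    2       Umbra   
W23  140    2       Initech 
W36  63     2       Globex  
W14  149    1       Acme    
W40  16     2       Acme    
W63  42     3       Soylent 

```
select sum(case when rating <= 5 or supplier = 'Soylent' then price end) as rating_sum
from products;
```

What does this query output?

sku=W51: ✓ → 222
sku=W77: ✓ → 211
sku=W65: ✓ → 218
sku=W93: ✓ → 212
sku=W23: ✓ → 140
sku=W36: ✓ → 63
sku=W14: ✓ → 149
sku=W40: ✓ → 16
sku=W63: ✓ → 42
rating_sum = 222 + 211 + 218 + 212 + 140 + 63 + 149 + 16 + 42 = 1273

1273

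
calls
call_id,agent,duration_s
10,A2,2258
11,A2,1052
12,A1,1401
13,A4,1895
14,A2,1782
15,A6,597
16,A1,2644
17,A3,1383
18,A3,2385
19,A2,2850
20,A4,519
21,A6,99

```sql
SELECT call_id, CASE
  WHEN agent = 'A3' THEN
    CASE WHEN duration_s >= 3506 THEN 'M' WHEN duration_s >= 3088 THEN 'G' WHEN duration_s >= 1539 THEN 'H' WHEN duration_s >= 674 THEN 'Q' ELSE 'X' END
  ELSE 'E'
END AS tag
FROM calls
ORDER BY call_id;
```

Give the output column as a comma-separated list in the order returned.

call_id=10: agent='A2' → outer ELSE → E
call_id=11: agent='A2' → outer ELSE → E
call_id=12: agent='A1' → outer ELSE → E
call_id=13: agent='A4' → outer ELSE → E
call_id=14: agent='A2' → outer ELSE → E
call_id=15: agent='A6' → outer ELSE → E
call_id=16: agent='A1' → outer ELSE → E
call_id=17: agent='A3' → inner[duration_s >= 674] → Q
call_id=18: agent='A3' → inner[duration_s >= 1539] → H
call_id=19: agent='A2' → outer ELSE → E
call_id=20: agent='A4' → outer ELSE → E
call_id=21: agent='A6' → outer ELSE → E

E, E, E, E, E, E, E, Q, H, E, E, E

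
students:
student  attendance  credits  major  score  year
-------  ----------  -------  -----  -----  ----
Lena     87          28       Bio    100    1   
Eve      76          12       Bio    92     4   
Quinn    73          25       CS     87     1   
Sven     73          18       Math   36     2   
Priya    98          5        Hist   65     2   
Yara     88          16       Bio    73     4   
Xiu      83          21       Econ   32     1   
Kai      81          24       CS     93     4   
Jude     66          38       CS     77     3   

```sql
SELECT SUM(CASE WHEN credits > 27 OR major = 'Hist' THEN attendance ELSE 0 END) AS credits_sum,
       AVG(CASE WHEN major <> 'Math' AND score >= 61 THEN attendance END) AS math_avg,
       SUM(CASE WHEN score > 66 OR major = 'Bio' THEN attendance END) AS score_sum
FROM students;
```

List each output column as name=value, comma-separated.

[credits_sum: credits > 27 OR major = 'Hist']
student=Lena: ✓ → 87
student=Eve: ✗
student=Quinn: ✗
student=Sven: ✗
student=Priya: ✓ → 98
student=Yara: ✗
student=Xiu: ✗
student=Kai: ✗
student=Jude: ✓ → 66
credits_sum = 87 + 98 + 66 = 251
—
[math_avg: major <> 'Math' AND score >= 61]
student=Lena: ✓ → 87
student=Eve: ✓ → 76
student=Quinn: ✓ → 73
student=Sven: ✗
student=Priya: ✓ → 98
student=Yara: ✓ → 88
student=Xiu: ✗
student=Kai: ✓ → 81
student=Jude: ✓ → 66
math_avg = (87 + 76 + 73 + 98 + 88 + 81 + 66) / 7 = 81.2857142857
—
[score_sum: score > 66 OR major = 'Bio']
student=Lena: ✓ → 87
student=Eve: ✓ → 76
student=Quinn: ✓ → 73
student=Sven: ✗
student=Priya: ✗
student=Yara: ✓ → 88
student=Xiu: ✗
student=Kai: ✓ → 81
student=Jude: ✓ → 66
score_sum = 87 + 76 + 73 + 88 + 81 + 66 = 471

credits_sum=251, math_avg=81.2857142857, score_sum=471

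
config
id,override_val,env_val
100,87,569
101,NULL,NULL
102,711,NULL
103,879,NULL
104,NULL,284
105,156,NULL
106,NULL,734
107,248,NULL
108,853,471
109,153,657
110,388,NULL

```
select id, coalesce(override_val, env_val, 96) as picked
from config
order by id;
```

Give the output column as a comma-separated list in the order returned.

87, 96, 711, 879, 284, 156, 734, 248, 853, 153, 388

id=100: override_val=87 → 87
id=101: override_val=NULL, env_val=NULL, → literal 96 → 96
id=102: override_val=711 → 711
id=103: override_val=879 → 879
id=104: override_val=NULL, env_val=284 → 284
id=105: override_val=156 → 156
id=106: override_val=NULL, env_val=734 → 734
id=107: override_val=248 → 248
id=108: override_val=853 → 853
id=109: override_val=153 → 153
id=110: override_val=388 → 388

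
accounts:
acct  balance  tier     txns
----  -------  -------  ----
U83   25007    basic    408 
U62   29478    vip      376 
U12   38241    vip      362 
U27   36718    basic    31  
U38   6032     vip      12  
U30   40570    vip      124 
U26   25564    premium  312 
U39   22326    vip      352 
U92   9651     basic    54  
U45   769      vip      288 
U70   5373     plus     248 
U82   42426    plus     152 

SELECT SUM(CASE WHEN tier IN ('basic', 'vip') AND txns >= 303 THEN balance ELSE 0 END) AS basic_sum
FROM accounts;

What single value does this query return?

115052

acct=U83: ✓ → 25007
acct=U62: ✓ → 29478
acct=U12: ✓ → 38241
acct=U27: ✗
acct=U38: ✗
acct=U30: ✗
acct=U26: ✗
acct=U39: ✓ → 22326
acct=U92: ✗
acct=U45: ✗
acct=U70: ✗
acct=U82: ✗
basic_sum = 25007 + 29478 + 38241 + 22326 = 115052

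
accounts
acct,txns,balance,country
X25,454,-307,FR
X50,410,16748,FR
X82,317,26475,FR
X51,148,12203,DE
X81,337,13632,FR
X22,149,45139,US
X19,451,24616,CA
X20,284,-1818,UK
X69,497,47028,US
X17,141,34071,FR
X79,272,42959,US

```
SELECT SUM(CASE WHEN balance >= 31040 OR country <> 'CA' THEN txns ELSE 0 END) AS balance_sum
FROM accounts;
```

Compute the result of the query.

acct=X25: ✓ → 454
acct=X50: ✓ → 410
acct=X82: ✓ → 317
acct=X51: ✓ → 148
acct=X81: ✓ → 337
acct=X22: ✓ → 149
acct=X19: ✗
acct=X20: ✓ → 284
acct=X69: ✓ → 497
acct=X17: ✓ → 141
acct=X79: ✓ → 272
balance_sum = 454 + 410 + 317 + 148 + 337 + 149 + 284 + 497 + 141 + 272 = 3009

3009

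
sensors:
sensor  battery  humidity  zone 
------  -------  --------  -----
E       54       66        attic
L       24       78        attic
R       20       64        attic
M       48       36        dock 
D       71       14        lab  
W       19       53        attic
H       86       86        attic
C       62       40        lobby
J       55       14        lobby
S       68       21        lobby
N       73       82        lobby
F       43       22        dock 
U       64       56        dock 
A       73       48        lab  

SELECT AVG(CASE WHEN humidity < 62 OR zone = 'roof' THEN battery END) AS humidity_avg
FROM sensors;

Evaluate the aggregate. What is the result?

55.8888888889

sensor=E: ✗
sensor=L: ✗
sensor=R: ✗
sensor=M: ✓ → 48
sensor=D: ✓ → 71
sensor=W: ✓ → 19
sensor=H: ✗
sensor=C: ✓ → 62
sensor=J: ✓ → 55
sensor=S: ✓ → 68
sensor=N: ✗
sensor=F: ✓ → 43
sensor=U: ✓ → 64
sensor=A: ✓ → 73
humidity_avg = (48 + 71 + 19 + 62 + 55 + 68 + 43 + 64 + 73) / 9 = 55.8888888889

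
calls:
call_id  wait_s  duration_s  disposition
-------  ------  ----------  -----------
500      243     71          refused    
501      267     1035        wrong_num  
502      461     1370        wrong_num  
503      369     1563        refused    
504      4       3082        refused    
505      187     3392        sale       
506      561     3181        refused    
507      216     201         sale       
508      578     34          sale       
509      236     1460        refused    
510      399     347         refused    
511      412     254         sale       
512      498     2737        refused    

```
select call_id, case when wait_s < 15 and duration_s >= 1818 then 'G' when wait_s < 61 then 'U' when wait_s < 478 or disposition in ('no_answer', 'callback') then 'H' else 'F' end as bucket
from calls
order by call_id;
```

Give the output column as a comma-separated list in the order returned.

H, H, H, H, G, H, F, H, F, H, H, H, F

call_id=500: wait_s < 478 or disposition in ('no_answer', 'callback') → H
call_id=501: wait_s < 478 or disposition in ('no_answer', 'callback') → H
call_id=502: wait_s < 478 or disposition in ('no_answer', 'callback') → H
call_id=503: wait_s < 478 or disposition in ('no_answer', 'callback') → H
call_id=504: wait_s < 15 and duration_s >= 1818 → G
call_id=505: wait_s < 478 or disposition in ('no_answer', 'callback') → H
call_id=506: ELSE → F
call_id=507: wait_s < 478 or disposition in ('no_answer', 'callback') → H
call_id=508: ELSE → F
call_id=509: wait_s < 478 or disposition in ('no_answer', 'callback') → H
call_id=510: wait_s < 478 or disposition in ('no_answer', 'callback') → H
call_id=511: wait_s < 478 or disposition in ('no_answer', 'callback') → H
call_id=512: ELSE → F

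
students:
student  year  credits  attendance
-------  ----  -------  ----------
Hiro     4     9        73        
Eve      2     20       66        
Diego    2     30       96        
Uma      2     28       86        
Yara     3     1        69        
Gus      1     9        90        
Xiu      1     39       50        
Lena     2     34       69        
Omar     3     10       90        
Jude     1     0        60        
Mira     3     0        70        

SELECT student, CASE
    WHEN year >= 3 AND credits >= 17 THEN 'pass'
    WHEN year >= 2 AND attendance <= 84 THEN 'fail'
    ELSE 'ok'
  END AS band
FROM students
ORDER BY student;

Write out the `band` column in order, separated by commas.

student=Diego: ELSE → ok
student=Eve: year >= 2 AND attendance <= 84 → fail
student=Gus: ELSE → ok
student=Hiro: year >= 2 AND attendance <= 84 → fail
student=Jude: ELSE → ok
student=Lena: year >= 2 AND attendance <= 84 → fail
student=Mira: year >= 2 AND attendance <= 84 → fail
student=Omar: ELSE → ok
student=Uma: ELSE → ok
student=Xiu: ELSE → ok
student=Yara: year >= 2 AND attendance <= 84 → fail

ok, fail, ok, fail, ok, fail, fail, ok, ok, ok, fail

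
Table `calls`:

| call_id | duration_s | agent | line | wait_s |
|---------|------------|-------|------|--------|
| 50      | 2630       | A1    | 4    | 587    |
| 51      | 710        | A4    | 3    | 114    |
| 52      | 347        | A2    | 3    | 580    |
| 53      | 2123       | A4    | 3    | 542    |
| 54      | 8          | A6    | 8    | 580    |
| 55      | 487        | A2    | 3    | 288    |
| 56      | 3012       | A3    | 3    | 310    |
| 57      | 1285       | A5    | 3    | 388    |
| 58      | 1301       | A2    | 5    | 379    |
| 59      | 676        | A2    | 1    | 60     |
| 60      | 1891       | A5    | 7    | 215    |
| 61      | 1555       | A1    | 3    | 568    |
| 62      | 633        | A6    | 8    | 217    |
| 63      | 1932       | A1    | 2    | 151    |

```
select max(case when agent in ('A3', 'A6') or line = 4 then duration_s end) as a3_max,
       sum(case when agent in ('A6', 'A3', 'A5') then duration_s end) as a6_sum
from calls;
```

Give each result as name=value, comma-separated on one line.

[a3_max: agent in ('A3', 'A6') or line = 4]
call_id=50: ✓ → 2630
call_id=51: ✗
call_id=52: ✗
call_id=53: ✗
call_id=54: ✓ → 8
call_id=55: ✗
call_id=56: ✓ → 3012
call_id=57: ✗
call_id=58: ✗
call_id=59: ✗
call_id=60: ✗
call_id=61: ✗
call_id=62: ✓ → 633
call_id=63: ✗
a3_max = MAX(2630, 8, 3012, 633) = 3012
—
[a6_sum: agent in ('A6', 'A3', 'A5')]
call_id=50: ✗
call_id=51: ✗
call_id=52: ✗
call_id=53: ✗
call_id=54: ✓ → 8
call_id=55: ✗
call_id=56: ✓ → 3012
call_id=57: ✓ → 1285
call_id=58: ✗
call_id=59: ✗
call_id=60: ✓ → 1891
call_id=61: ✗
call_id=62: ✓ → 633
call_id=63: ✗
a6_sum = 8 + 3012 + 1285 + 1891 + 633 = 6829

a3_max=3012, a6_sum=6829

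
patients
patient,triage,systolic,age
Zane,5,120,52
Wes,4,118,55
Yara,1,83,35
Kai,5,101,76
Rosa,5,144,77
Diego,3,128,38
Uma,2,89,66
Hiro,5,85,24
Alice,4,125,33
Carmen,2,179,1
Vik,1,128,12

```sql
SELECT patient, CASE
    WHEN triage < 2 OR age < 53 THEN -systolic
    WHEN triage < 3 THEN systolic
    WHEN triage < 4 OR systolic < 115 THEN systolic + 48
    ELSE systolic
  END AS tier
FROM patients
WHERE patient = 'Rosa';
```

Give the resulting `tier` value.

patient = Rosa: triage=5, systolic=144, age=77.
triage < 2 OR age < 53 → false
triage < 3 → false
triage < 4 OR systolic < 115 → false
No prior WHEN matched → ELSE → 144

144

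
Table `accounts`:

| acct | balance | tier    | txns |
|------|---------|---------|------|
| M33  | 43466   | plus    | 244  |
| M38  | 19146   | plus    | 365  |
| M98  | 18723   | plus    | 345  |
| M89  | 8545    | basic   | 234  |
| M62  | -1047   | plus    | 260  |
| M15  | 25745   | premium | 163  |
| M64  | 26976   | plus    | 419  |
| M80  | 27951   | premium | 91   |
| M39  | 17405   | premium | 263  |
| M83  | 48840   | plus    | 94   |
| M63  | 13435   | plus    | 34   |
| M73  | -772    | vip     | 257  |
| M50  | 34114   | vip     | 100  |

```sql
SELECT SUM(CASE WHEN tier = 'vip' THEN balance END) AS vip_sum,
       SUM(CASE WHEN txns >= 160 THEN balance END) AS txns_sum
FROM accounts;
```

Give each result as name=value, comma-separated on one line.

[vip_sum: tier = 'vip']
acct=M33: ✗
acct=M38: ✗
acct=M98: ✗
acct=M89: ✗
acct=M62: ✗
acct=M15: ✗
acct=M64: ✗
acct=M80: ✗
acct=M39: ✗
acct=M83: ✗
acct=M63: ✗
acct=M73: ✓ → -772
acct=M50: ✓ → 34114
vip_sum = -772 + 34114 = 33342
—
[txns_sum: txns >= 160]
acct=M33: ✓ → 43466
acct=M38: ✓ → 19146
acct=M98: ✓ → 18723
acct=M89: ✓ → 8545
acct=M62: ✓ → -1047
acct=M15: ✓ → 25745
acct=M64: ✓ → 26976
acct=M80: ✗
acct=M39: ✓ → 17405
acct=M83: ✗
acct=M63: ✗
acct=M73: ✓ → -772
acct=M50: ✗
txns_sum = 43466 + 19146 + 18723 + 8545 + -1047 + 25745 + 26976 + 17405 + -772 = 158187

vip_sum=33342, txns_sum=158187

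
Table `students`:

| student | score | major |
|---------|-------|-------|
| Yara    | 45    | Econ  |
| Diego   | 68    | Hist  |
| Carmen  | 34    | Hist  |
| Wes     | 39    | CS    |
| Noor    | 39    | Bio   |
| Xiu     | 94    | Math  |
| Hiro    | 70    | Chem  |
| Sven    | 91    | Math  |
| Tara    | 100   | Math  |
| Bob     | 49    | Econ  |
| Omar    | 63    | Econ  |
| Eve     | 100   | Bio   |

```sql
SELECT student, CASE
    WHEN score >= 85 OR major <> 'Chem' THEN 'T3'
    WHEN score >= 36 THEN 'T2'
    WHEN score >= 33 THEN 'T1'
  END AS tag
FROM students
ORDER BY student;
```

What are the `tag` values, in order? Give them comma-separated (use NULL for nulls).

T3, T3, T3, T3, T2, T3, T3, T3, T3, T3, T3, T3

student=Bob: score >= 85 OR major <> 'Chem' → T3
student=Carmen: score >= 85 OR major <> 'Chem' → T3
student=Diego: score >= 85 OR major <> 'Chem' → T3
student=Eve: score >= 85 OR major <> 'Chem' → T3
student=Hiro: score >= 36 → T2
student=Noor: score >= 85 OR major <> 'Chem' → T3
student=Omar: score >= 85 OR major <> 'Chem' → T3
student=Sven: score >= 85 OR major <> 'Chem' → T3
student=Tara: score >= 85 OR major <> 'Chem' → T3
student=Wes: score >= 85 OR major <> 'Chem' → T3
student=Xiu: score >= 85 OR major <> 'Chem' → T3
student=Yara: score >= 85 OR major <> 'Chem' → T3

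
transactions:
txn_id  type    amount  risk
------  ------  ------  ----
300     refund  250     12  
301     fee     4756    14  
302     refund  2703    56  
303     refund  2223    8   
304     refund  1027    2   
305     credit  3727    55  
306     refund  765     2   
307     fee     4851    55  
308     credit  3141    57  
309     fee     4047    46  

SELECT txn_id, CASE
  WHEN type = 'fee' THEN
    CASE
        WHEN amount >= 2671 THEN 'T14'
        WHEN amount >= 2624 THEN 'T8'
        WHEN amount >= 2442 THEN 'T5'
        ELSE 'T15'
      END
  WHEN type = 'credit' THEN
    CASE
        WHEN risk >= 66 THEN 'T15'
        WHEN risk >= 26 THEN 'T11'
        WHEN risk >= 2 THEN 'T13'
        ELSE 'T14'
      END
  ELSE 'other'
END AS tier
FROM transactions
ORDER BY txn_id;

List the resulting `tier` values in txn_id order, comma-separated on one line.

other, T14, other, other, other, T11, other, T14, T11, T14

txn_id=300: type='refund' → outer ELSE → other
txn_id=301: type='fee' → inner[amount >= 2671] → T14
txn_id=302: type='refund' → outer ELSE → other
txn_id=303: type='refund' → outer ELSE → other
txn_id=304: type='refund' → outer ELSE → other
txn_id=305: type='credit' → inner[risk >= 26] → T11
txn_id=306: type='refund' → outer ELSE → other
txn_id=307: type='fee' → inner[amount >= 2671] → T14
txn_id=308: type='credit' → inner[risk >= 26] → T11
txn_id=309: type='fee' → inner[amount >= 2671] → T14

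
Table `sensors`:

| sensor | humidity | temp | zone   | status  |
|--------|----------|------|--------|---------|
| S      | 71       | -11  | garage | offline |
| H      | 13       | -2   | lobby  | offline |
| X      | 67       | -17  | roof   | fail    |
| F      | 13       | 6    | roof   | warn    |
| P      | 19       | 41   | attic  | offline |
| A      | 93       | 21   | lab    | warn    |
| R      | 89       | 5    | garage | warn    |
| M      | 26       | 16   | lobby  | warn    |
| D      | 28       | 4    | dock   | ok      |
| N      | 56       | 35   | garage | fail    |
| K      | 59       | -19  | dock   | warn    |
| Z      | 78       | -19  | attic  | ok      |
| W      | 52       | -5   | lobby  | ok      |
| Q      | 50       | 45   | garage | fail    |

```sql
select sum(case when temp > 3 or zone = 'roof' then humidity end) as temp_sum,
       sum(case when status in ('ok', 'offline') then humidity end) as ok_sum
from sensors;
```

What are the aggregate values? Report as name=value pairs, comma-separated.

temp_sum=441, ok_sum=261

[temp_sum: temp > 3 or zone = 'roof']
sensor=S: ✗
sensor=H: ✗
sensor=X: ✓ → 67
sensor=F: ✓ → 13
sensor=P: ✓ → 19
sensor=A: ✓ → 93
sensor=R: ✓ → 89
sensor=M: ✓ → 26
sensor=D: ✓ → 28
sensor=N: ✓ → 56
sensor=K: ✗
sensor=Z: ✗
sensor=W: ✗
sensor=Q: ✓ → 50
temp_sum = 67 + 13 + 19 + 93 + 89 + 26 + 28 + 56 + 50 = 441
—
[ok_sum: status in ('ok', 'offline')]
sensor=S: ✓ → 71
sensor=H: ✓ → 13
sensor=X: ✗
sensor=F: ✗
sensor=P: ✓ → 19
sensor=A: ✗
sensor=R: ✗
sensor=M: ✗
sensor=D: ✓ → 28
sensor=N: ✗
sensor=K: ✗
sensor=Z: ✓ → 78
sensor=W: ✓ → 52
sensor=Q: ✗
ok_sum = 71 + 13 + 19 + 28 + 78 + 52 = 261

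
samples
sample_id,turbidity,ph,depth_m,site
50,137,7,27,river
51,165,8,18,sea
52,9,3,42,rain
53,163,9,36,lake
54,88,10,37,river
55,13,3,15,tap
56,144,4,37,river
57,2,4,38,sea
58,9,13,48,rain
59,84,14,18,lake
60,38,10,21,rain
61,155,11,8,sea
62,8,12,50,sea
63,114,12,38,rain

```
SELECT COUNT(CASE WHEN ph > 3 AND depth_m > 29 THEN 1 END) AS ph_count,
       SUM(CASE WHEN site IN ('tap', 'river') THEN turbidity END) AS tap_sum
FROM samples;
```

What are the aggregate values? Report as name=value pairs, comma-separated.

ph_count=7, tap_sum=382

[ph_count: ph > 3 AND depth_m > 29]
sample_id=50: ✗
sample_id=51: ✗
sample_id=52: ✗
sample_id=53: ✓ → 1
sample_id=54: ✓ → 1
sample_id=55: ✗
sample_id=56: ✓ → 1
sample_id=57: ✓ → 1
sample_id=58: ✓ → 1
sample_id=59: ✗
sample_id=60: ✗
sample_id=61: ✗
sample_id=62: ✓ → 1
sample_id=63: ✓ → 1
ph_count = COUNT(1, 1, 1, 1, 1, 1, 1) = 7
—
[tap_sum: site IN ('tap', 'river')]
sample_id=50: ✓ → 137
sample_id=51: ✗
sample_id=52: ✗
sample_id=53: ✗
sample_id=54: ✓ → 88
sample_id=55: ✓ → 13
sample_id=56: ✓ → 144
sample_id=57: ✗
sample_id=58: ✗
sample_id=59: ✗
sample_id=60: ✗
sample_id=61: ✗
sample_id=62: ✗
sample_id=63: ✗
tap_sum = 137 + 88 + 13 + 144 = 382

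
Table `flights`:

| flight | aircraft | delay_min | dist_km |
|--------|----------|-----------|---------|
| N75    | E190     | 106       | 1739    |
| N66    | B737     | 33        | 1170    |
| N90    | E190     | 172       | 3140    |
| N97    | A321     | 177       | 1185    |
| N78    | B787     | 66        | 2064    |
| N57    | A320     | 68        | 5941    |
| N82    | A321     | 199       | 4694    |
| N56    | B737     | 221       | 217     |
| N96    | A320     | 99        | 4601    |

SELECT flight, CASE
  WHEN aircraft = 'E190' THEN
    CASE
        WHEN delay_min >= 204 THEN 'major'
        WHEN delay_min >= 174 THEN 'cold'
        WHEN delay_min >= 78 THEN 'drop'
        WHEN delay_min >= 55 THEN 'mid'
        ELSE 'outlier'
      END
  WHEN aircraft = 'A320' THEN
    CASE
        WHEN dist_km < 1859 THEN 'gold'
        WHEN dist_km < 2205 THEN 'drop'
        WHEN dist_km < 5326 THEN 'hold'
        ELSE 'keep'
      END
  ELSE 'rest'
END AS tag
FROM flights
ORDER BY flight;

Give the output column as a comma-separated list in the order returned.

rest, keep, rest, drop, rest, rest, drop, hold, rest

flight=N56: aircraft='B737' → outer ELSE → rest
flight=N57: aircraft='A320' → inner[ELSE] → keep
flight=N66: aircraft='B737' → outer ELSE → rest
flight=N75: aircraft='E190' → inner[delay_min >= 78] → drop
flight=N78: aircraft='B787' → outer ELSE → rest
flight=N82: aircraft='A321' → outer ELSE → rest
flight=N90: aircraft='E190' → inner[delay_min >= 78] → drop
flight=N96: aircraft='A320' → inner[dist_km < 5326] → hold
flight=N97: aircraft='A321' → outer ELSE → rest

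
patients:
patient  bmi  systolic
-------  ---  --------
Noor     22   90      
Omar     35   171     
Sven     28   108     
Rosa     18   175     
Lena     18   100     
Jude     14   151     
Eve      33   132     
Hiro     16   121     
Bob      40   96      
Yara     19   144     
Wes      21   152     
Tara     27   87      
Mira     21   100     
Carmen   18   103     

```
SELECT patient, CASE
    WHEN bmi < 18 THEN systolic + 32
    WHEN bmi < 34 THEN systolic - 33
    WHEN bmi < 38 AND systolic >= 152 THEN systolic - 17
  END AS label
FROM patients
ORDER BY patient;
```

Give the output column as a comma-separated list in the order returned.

patient=Bob: (no match → NULL) → NULL
patient=Carmen: bmi < 34 → 70
patient=Eve: bmi < 34 → 99
patient=Hiro: bmi < 18 → 153
patient=Jude: bmi < 18 → 183
patient=Lena: bmi < 34 → 67
patient=Mira: bmi < 34 → 67
patient=Noor: bmi < 34 → 57
patient=Omar: bmi < 38 AND systolic >= 152 → 154
patient=Rosa: bmi < 34 → 142
patient=Sven: bmi < 34 → 75
patient=Tara: bmi < 34 → 54
patient=Wes: bmi < 34 → 119
patient=Yara: bmi < 34 → 111

NULL, 70, 99, 153, 183, 67, 67, 57, 154, 142, 75, 54, 119, 111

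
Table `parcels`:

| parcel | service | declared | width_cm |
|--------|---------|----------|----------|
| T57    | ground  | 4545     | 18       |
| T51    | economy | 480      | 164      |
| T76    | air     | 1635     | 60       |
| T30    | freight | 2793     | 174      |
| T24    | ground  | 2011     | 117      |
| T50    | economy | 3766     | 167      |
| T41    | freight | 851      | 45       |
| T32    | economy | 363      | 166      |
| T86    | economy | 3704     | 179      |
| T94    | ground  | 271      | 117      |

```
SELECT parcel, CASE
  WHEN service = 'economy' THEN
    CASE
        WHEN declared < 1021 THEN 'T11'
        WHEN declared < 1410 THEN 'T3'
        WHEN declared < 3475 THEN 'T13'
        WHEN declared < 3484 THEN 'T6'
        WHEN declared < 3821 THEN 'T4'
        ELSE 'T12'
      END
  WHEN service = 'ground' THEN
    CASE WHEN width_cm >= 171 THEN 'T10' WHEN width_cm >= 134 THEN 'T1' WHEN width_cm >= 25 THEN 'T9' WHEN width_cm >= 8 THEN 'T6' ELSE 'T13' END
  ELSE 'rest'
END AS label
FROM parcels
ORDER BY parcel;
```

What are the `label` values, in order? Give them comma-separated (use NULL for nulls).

T9, rest, T11, rest, T4, T11, T6, rest, T4, T9

parcel=T24: service='ground' → inner[width_cm >= 25] → T9
parcel=T30: service='freight' → outer ELSE → rest
parcel=T32: service='economy' → inner[declared < 1021] → T11
parcel=T41: service='freight' → outer ELSE → rest
parcel=T50: service='economy' → inner[declared < 3821] → T4
parcel=T51: service='economy' → inner[declared < 1021] → T11
parcel=T57: service='ground' → inner[width_cm >= 8] → T6
parcel=T76: service='air' → outer ELSE → rest
parcel=T86: service='economy' → inner[declared < 3821] → T4
parcel=T94: service='ground' → inner[width_cm >= 25] → T9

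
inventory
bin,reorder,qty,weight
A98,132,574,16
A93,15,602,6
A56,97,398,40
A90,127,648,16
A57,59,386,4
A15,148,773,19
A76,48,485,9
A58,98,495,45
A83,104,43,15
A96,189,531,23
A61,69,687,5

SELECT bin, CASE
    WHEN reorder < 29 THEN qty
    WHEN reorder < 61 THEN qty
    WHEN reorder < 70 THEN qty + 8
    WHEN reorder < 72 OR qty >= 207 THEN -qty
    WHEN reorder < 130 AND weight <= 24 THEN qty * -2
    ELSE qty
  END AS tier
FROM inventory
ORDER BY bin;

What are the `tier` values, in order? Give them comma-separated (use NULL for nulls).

-773, -398, 386, -495, 695, 485, -86, -648, 602, -531, -574

bin=A15: reorder < 72 OR qty >= 207 → -773
bin=A56: reorder < 72 OR qty >= 207 → -398
bin=A57: reorder < 61 → 386
bin=A58: reorder < 72 OR qty >= 207 → -495
bin=A61: reorder < 70 → 695
bin=A76: reorder < 61 → 485
bin=A83: reorder < 130 AND weight <= 24 → -86
bin=A90: reorder < 72 OR qty >= 207 → -648
bin=A93: reorder < 29 → 602
bin=A96: reorder < 72 OR qty >= 207 → -531
bin=A98: reorder < 72 OR qty >= 207 → -574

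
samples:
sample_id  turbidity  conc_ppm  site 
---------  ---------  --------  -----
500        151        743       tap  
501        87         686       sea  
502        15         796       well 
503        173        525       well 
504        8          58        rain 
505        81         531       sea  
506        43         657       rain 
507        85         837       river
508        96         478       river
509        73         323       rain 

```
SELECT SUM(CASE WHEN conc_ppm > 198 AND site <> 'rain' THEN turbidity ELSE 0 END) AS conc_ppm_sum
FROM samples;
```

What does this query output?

688

sample_id=500: ✓ → 151
sample_id=501: ✓ → 87
sample_id=502: ✓ → 15
sample_id=503: ✓ → 173
sample_id=504: ✗
sample_id=505: ✓ → 81
sample_id=506: ✗
sample_id=507: ✓ → 85
sample_id=508: ✓ → 96
sample_id=509: ✗
conc_ppm_sum = 151 + 87 + 15 + 173 + 81 + 85 + 96 = 688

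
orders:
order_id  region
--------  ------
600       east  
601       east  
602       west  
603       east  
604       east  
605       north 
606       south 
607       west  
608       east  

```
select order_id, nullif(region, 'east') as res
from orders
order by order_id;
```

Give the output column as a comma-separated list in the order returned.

order_id=600: region=east vs east: equal → NULL
order_id=601: region=east vs east: equal → NULL
order_id=602: region=west vs east: differ → west
order_id=603: region=east vs east: equal → NULL
order_id=604: region=east vs east: equal → NULL
order_id=605: region=north vs east: differ → north
order_id=606: region=south vs east: differ → south
order_id=607: region=west vs east: differ → west
order_id=608: region=east vs east: equal → NULL

NULL, NULL, west, NULL, NULL, north, south, west, NULL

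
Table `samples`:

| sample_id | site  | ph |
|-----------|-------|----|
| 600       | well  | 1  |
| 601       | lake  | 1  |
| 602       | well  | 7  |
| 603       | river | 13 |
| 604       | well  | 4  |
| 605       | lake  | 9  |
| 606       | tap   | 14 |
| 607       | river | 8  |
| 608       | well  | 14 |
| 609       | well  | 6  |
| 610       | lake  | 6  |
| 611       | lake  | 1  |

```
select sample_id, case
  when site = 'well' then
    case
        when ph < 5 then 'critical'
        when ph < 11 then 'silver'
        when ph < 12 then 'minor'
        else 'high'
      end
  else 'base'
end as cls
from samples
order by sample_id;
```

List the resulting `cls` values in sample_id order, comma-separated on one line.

critical, base, silver, base, critical, base, base, base, high, silver, base, base

sample_id=600: site='well' → inner[ph < 5] → critical
sample_id=601: site='lake' → outer ELSE → base
sample_id=602: site='well' → inner[ph < 11] → silver
sample_id=603: site='river' → outer ELSE → base
sample_id=604: site='well' → inner[ph < 5] → critical
sample_id=605: site='lake' → outer ELSE → base
sample_id=606: site='tap' → outer ELSE → base
sample_id=607: site='river' → outer ELSE → base
sample_id=608: site='well' → inner[ELSE] → high
sample_id=609: site='well' → inner[ph < 11] → silver
sample_id=610: site='lake' → outer ELSE → base
sample_id=611: site='lake' → outer ELSE → base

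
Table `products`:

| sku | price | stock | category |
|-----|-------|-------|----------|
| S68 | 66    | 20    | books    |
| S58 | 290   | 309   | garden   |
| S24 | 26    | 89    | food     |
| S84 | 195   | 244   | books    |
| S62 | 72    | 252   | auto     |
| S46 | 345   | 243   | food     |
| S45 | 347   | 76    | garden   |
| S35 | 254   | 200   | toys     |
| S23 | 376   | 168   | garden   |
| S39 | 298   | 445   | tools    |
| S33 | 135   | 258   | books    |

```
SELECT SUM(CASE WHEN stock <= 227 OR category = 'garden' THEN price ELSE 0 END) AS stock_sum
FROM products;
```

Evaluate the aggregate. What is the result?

sku=S68: ✓ → 66
sku=S58: ✓ → 290
sku=S24: ✓ → 26
sku=S84: ✗
sku=S62: ✗
sku=S46: ✗
sku=S45: ✓ → 347
sku=S35: ✓ → 254
sku=S23: ✓ → 376
sku=S39: ✗
sku=S33: ✗
stock_sum = 66 + 290 + 26 + 347 + 254 + 376 = 1359

1359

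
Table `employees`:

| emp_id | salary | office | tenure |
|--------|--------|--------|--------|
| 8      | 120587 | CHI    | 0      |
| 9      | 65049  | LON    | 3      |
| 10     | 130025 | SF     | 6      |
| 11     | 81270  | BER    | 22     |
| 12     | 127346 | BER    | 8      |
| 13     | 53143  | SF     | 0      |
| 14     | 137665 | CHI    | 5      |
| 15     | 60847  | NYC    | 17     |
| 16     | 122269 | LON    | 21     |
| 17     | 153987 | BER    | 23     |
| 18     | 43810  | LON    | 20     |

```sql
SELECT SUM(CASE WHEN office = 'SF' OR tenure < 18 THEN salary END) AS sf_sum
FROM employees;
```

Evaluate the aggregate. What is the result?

694662

emp_id=8: ✓ → 120587
emp_id=9: ✓ → 65049
emp_id=10: ✓ → 130025
emp_id=11: ✗
emp_id=12: ✓ → 127346
emp_id=13: ✓ → 53143
emp_id=14: ✓ → 137665
emp_id=15: ✓ → 60847
emp_id=16: ✗
emp_id=17: ✗
emp_id=18: ✗
sf_sum = 120587 + 65049 + 130025 + 127346 + 53143 + 137665 + 60847 = 694662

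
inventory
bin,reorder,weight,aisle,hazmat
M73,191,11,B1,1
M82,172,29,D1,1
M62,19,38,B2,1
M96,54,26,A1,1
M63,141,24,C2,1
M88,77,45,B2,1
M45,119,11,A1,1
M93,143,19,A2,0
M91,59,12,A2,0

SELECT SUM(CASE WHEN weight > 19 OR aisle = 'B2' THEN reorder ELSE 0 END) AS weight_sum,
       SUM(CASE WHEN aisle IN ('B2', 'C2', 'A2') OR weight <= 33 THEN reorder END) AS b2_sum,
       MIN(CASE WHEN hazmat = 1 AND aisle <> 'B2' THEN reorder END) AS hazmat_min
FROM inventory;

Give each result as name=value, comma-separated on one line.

weight_sum=463, b2_sum=975, hazmat_min=54

[weight_sum: weight > 19 OR aisle = 'B2']
bin=M73: ✗
bin=M82: ✓ → 172
bin=M62: ✓ → 19
bin=M96: ✓ → 54
bin=M63: ✓ → 141
bin=M88: ✓ → 77
bin=M45: ✗
bin=M93: ✗
bin=M91: ✗
weight_sum = 172 + 19 + 54 + 141 + 77 = 463
—
[b2_sum: aisle IN ('B2', 'C2', 'A2') OR weight <= 33]
bin=M73: ✓ → 191
bin=M82: ✓ → 172
bin=M62: ✓ → 19
bin=M96: ✓ → 54
bin=M63: ✓ → 141
bin=M88: ✓ → 77
bin=M45: ✓ → 119
bin=M93: ✓ → 143
bin=M91: ✓ → 59
b2_sum = 191 + 172 + 19 + 54 + 141 + 77 + 119 + 143 + 59 = 975
—
[hazmat_min: hazmat = 1 AND aisle <> 'B2']
bin=M73: ✓ → 191
bin=M82: ✓ → 172
bin=M62: ✗
bin=M96: ✓ → 54
bin=M63: ✓ → 141
bin=M88: ✗
bin=M45: ✓ → 119
bin=M93: ✗
bin=M91: ✗
hazmat_min = MIN(191, 172, 54, 141, 119) = 54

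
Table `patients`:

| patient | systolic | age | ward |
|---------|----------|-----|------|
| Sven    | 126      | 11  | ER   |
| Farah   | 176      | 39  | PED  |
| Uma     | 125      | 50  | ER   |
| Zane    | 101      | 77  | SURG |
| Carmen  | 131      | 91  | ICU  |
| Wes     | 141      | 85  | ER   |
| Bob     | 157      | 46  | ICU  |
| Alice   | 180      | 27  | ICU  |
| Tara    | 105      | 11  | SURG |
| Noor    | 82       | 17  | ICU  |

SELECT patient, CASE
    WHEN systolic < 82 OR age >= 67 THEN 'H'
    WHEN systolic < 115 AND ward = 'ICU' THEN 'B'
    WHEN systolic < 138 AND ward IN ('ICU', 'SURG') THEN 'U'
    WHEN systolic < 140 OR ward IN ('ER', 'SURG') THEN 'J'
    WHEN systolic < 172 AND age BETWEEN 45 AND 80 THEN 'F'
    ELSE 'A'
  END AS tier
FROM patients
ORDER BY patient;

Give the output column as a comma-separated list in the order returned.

patient=Alice: ELSE → A
patient=Bob: systolic < 172 AND age BETWEEN 45 AND 80 → F
patient=Carmen: systolic < 82 OR age >= 67 → H
patient=Farah: ELSE → A
patient=Noor: systolic < 115 AND ward = 'ICU' → B
patient=Sven: systolic < 140 OR ward IN ('ER', 'SURG') → J
patient=Tara: systolic < 138 AND ward IN ('ICU', 'SURG') → U
patient=Uma: systolic < 140 OR ward IN ('ER', 'SURG') → J
patient=Wes: systolic < 82 OR age >= 67 → H
patient=Zane: systolic < 82 OR age >= 67 → H

A, F, H, A, B, J, U, J, H, H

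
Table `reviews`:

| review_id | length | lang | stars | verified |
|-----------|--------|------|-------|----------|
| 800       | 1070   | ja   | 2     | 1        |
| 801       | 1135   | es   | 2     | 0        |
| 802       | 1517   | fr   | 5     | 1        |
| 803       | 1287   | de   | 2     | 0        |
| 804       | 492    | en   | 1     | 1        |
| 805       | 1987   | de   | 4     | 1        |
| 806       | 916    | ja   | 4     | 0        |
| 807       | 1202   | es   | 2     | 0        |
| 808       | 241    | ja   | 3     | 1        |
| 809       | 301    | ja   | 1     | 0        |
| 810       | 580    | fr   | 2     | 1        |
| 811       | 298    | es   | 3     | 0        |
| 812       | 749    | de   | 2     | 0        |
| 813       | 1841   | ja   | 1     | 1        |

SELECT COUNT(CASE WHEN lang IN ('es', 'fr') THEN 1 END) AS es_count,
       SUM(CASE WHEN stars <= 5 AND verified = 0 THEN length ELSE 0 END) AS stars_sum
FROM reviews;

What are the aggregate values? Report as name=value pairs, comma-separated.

[es_count: lang IN ('es', 'fr')]
review_id=800: ✗
review_id=801: ✓ → 1
review_id=802: ✓ → 1
review_id=803: ✗
review_id=804: ✗
review_id=805: ✗
review_id=806: ✗
review_id=807: ✓ → 1
review_id=808: ✗
review_id=809: ✗
review_id=810: ✓ → 1
review_id=811: ✓ → 1
review_id=812: ✗
review_id=813: ✗
es_count = COUNT(1, 1, 1, 1, 1) = 5
—
[stars_sum: stars <= 5 AND verified = 0]
review_id=800: ✗
review_id=801: ✓ → 1135
review_id=802: ✗
review_id=803: ✓ → 1287
review_id=804: ✗
review_id=805: ✗
review_id=806: ✓ → 916
review_id=807: ✓ → 1202
review_id=808: ✗
review_id=809: ✓ → 301
review_id=810: ✗
review_id=811: ✓ → 298
review_id=812: ✓ → 749
review_id=813: ✗
stars_sum = 1135 + 1287 + 916 + 1202 + 301 + 298 + 749 = 5888

es_count=5, stars_sum=5888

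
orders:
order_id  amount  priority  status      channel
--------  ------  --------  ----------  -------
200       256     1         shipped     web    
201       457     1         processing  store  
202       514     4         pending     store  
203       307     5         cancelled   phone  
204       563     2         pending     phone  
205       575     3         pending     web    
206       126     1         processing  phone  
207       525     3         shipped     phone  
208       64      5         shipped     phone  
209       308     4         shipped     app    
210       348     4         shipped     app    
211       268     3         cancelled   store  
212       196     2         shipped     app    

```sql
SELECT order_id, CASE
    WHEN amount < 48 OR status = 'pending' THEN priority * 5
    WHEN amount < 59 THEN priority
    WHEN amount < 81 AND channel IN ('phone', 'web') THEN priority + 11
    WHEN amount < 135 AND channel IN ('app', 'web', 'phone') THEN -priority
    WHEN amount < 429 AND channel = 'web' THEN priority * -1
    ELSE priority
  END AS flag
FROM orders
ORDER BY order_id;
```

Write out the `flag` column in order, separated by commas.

-1, 1, 20, 5, 10, 15, -1, 3, 16, 4, 4, 3, 2

order_id=200: amount < 429 AND channel = 'web' → -1
order_id=201: ELSE → 1
order_id=202: amount < 48 OR status = 'pending' → 20
order_id=203: ELSE → 5
order_id=204: amount < 48 OR status = 'pending' → 10
order_id=205: amount < 48 OR status = 'pending' → 15
order_id=206: amount < 135 AND channel IN ('app', 'web', 'phone') → -1
order_id=207: ELSE → 3
order_id=208: amount < 81 AND channel IN ('phone', 'web') → 16
order_id=209: ELSE → 4
order_id=210: ELSE → 4
order_id=211: ELSE → 3
order_id=212: ELSE → 2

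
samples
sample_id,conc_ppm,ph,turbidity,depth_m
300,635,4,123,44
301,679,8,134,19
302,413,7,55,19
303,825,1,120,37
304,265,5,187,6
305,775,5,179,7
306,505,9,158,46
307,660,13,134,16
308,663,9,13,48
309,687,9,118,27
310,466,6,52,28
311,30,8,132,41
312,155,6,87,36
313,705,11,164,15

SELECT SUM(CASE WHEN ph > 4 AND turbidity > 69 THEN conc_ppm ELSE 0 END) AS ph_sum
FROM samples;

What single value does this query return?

4461

sample_id=300: ✗
sample_id=301: ✓ → 679
sample_id=302: ✗
sample_id=303: ✗
sample_id=304: ✓ → 265
sample_id=305: ✓ → 775
sample_id=306: ✓ → 505
sample_id=307: ✓ → 660
sample_id=308: ✗
sample_id=309: ✓ → 687
sample_id=310: ✗
sample_id=311: ✓ → 30
sample_id=312: ✓ → 155
sample_id=313: ✓ → 705
ph_sum = 679 + 265 + 775 + 505 + 660 + 687 + 30 + 155 + 705 = 4461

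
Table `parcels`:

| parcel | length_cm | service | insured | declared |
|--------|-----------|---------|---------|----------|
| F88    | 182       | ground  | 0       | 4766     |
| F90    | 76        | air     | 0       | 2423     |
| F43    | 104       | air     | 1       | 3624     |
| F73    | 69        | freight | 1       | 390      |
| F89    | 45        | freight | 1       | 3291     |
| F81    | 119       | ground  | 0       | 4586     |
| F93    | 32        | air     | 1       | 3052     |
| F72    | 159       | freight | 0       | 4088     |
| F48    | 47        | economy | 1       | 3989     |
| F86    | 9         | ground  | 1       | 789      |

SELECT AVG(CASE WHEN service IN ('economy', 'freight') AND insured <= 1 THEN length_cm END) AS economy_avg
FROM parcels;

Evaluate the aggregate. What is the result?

80

parcel=F88: ✗
parcel=F90: ✗
parcel=F43: ✗
parcel=F73: ✓ → 69
parcel=F89: ✓ → 45
parcel=F81: ✗
parcel=F93: ✗
parcel=F72: ✓ → 159
parcel=F48: ✓ → 47
parcel=F86: ✗
economy_avg = (69 + 45 + 159 + 47) / 4 = 80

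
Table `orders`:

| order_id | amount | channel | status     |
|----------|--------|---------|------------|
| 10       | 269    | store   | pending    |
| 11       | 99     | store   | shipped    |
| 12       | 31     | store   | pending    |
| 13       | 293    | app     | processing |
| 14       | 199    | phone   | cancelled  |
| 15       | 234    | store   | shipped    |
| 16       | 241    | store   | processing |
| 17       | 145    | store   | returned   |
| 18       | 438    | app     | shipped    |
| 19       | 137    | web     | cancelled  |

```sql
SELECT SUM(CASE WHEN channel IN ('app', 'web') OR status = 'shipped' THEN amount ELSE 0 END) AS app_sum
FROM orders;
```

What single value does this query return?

1201

order_id=10: ✗
order_id=11: ✓ → 99
order_id=12: ✗
order_id=13: ✓ → 293
order_id=14: ✗
order_id=15: ✓ → 234
order_id=16: ✗
order_id=17: ✗
order_id=18: ✓ → 438
order_id=19: ✓ → 137
app_sum = 99 + 293 + 234 + 438 + 137 = 1201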